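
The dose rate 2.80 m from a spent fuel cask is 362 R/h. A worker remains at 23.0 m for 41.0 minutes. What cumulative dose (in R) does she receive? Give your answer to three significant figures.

3.67 R

Applying the 1/r² law, rate at 23.0 m:
362 × (2.80/23.0)² = 362 × 0.01482 = 5.365 R/h.
Dose = rate × time = 5.365 R/h × 0.6833 h = 3.666 R.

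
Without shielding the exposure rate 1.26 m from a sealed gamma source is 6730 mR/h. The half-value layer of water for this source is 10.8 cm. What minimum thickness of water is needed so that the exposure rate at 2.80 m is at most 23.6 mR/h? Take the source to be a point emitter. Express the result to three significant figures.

63.2 cm

At 2.80 m, distance alone gives 6730 × (1.26/2.80)² = 6730 × 0.2025 = 1363 mR/h.
Further attenuation needed: 1363/23.6 = 57.75.
n = log₂(57.75) = 5.852 half-value layers.
Thickness = 5.852 × 10.8 cm = 63.20 cm.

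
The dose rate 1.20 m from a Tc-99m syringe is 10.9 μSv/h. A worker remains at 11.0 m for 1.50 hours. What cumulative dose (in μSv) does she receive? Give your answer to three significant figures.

Since intensity falls as 1/r², rate at 11.0 m:
(1.20/11.0)² = 0.01190, so 10.9 × 0.01190 = 0.1297 μSv/h.
Dose = rate × time = 0.1297 μSv/h × 1.500 h = 0.1946 μSv.

0.195 μSv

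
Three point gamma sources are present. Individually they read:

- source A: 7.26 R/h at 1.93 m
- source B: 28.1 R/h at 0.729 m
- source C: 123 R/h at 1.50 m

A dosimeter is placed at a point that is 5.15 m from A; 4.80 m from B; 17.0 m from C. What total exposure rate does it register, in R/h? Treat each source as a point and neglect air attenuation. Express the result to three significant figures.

By superposition, sum each source's inverse-square contribution:
A: 7.26 × (1.93/5.15)² = 1.020 R/h
B: 28.1 × (0.729/4.80)² = 0.6482 R/h
C: 123 × (1.50/17.0)² = 0.9576 R/h
Total = 1.020 + 0.6482 + 0.9576 = 2.626 R/h.

2.63 R/h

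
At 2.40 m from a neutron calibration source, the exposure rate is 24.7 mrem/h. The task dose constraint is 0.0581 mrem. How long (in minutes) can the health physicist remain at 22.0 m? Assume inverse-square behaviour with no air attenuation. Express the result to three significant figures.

11.9 min

Intensity scales as (d₁/d₂)², so rate at 22.0 m:
(2.40/22.0)² = 0.01190, so 24.7 × 0.01190 = 0.2939 mrem/h.
Stay time = 0.0581 mrem ÷ 0.2939 mrem/h = 0.1977 h = 11.86 min.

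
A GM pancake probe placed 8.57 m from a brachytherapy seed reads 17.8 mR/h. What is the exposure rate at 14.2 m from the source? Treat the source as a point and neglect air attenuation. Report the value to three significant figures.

6.48 mR/h

Intensity scales as (d₁/d₂)², so scaling from 8.57 m to 14.2 m:
(8.57/14.2)² = 0.3642, so 17.8 × 0.3642 = 6.483 mR/h.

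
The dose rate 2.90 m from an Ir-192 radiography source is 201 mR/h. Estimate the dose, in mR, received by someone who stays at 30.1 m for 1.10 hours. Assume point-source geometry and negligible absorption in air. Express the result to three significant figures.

2.05 mR

Using I₁d₁² = I₂d₂², rate at 30.1 m:
201 × (2.90/30.1)² = 201 × 0.009282 = 1.866 mR/h.
Dose = rate × time = 1.866 mR/h × 1.100 h = 2.053 mR.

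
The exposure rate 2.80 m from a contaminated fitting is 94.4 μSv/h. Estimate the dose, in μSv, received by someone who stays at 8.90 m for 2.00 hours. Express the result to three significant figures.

18.7 μSv

Applying the 1/r² law, rate at 8.90 m:
(2.80/8.90)² = 0.09898, so 94.4 × 0.09898 = 9.344 μSv/h.
Dose = rate × time = 9.344 μSv/h × 2.000 h = 18.69 μSv.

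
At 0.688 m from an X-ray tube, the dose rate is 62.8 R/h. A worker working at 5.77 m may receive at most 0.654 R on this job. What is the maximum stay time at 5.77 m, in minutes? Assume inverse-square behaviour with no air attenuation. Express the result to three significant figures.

By the inverse-square law, rate at 5.77 m:
62.8 × (0.688/5.77)² = 62.8 × 0.01422 = 0.8930 R/h.
Stay time = 0.654 R ÷ 0.8930 R/h = 0.7324 h = 43.94 min.

43.9 min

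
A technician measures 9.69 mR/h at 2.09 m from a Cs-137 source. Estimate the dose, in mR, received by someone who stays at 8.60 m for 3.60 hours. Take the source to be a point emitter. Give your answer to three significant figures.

2.06 mR

Intensity scales as (d₁/d₂)², so rate at 8.60 m:
(2.09/8.60)² = 0.05906, so 9.69 × 0.05906 = 0.5723 mR/h.
Dose = rate × time = 0.5723 mR/h × 3.600 h = 2.060 mR.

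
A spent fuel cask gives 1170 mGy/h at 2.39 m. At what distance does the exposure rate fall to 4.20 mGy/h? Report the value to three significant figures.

Using I₁d₁² = I₂d₂², d₂ = d₁·√(I₁/I₂).
I₁/I₂ = 1170/4.20 = 278.6, so d₂ = 2.39 × √278.6 = 39.89 m.

39.9 m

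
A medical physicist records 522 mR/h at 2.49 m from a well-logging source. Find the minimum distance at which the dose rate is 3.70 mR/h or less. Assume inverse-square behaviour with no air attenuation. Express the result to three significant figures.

29.6 m

Intensity scales as (d₁/d₂)², so d₂ = d₁·√(I₁/I₂).
I₁/I₂ = 522/3.70 = 141.1, so d₂ = 2.49 × √141.1 = 29.58 m.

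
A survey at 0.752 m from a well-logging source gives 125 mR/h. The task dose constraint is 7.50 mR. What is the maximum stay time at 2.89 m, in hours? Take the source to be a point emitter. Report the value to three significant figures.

0.886 h

Using I₁d₁² = I₂d₂², rate at 2.89 m:
(0.752/2.89)² = 0.06771, so 125 × 0.06771 = 8.464 mR/h.
Stay time = 7.50 mR ÷ 8.464 mR/h = 0.8861 h.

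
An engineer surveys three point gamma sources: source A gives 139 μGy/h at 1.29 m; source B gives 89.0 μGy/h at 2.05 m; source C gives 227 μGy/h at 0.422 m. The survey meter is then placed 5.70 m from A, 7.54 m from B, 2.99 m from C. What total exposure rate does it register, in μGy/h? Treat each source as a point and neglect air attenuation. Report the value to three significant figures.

18.2 μGy/h

By superposition, sum each source's inverse-square contribution:
A: 139 × (1.29/5.70)² = 7.119 μGy/h
B: 89.0 × (2.05/7.54)² = 6.579 μGy/h
C: 227 × (0.422/2.99)² = 4.522 μGy/h
Total = 7.119 + 6.579 + 4.522 = 18.22 μGy/h.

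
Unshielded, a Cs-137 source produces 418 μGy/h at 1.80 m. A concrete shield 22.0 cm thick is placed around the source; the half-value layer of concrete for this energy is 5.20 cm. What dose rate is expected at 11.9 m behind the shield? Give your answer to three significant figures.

0.509 μGy/h

Distance alone: (1.80/11.9)² = 0.02288, so 418 × 0.02288 = 9.564 μGy/h.
Shield: 22.0/5.20 = 4.231 half-value layers → attenuation 2^(−4.231) = 0.05325.
Combined: 9.564 × 0.05325 = 0.5093 μGy/h.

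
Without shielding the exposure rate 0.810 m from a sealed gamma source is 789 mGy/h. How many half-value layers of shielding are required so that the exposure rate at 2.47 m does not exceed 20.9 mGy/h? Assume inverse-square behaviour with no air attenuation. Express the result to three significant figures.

2.02 half-value layers

At 2.47 m, distance alone gives (0.810/2.47)² = 0.1075, so 789 × 0.1075 = 84.82 mGy/h.
Further attenuation needed: 84.82/20.9 = 4.058.
n = log₂(4.058) = 2.021 half-value layers.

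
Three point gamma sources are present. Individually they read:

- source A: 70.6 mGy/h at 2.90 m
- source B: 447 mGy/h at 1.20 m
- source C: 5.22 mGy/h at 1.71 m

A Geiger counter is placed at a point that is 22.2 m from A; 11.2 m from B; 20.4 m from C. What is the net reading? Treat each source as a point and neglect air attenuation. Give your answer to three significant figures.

6.37 mGy/h

Each source contributes Iᵢ·(dᵢ/rᵢ)²; contributions add.
A: 70.6 × (2.90/22.2)² = 1.205 mGy/h
B: 447 × (1.20/11.2)² = 5.131 mGy/h
C: 5.22 × (1.71/20.4)² = 0.03668 mGy/h
Total = 1.205 + 5.131 + 0.03668 = 6.373 mGy/h.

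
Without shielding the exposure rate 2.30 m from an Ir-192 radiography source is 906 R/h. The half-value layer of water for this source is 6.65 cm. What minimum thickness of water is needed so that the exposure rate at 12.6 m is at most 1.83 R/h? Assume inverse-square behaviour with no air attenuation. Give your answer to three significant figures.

At 12.6 m, distance alone gives 906 × (2.30/12.6)² = 906 × 0.03332 = 30.19 R/h.
Further attenuation needed: 30.19/1.83 = 16.50.
n = log₂(16.50) = 4.044 half-value layers.
Thickness = 4.044 × 6.65 cm = 26.89 cm.

26.9 cm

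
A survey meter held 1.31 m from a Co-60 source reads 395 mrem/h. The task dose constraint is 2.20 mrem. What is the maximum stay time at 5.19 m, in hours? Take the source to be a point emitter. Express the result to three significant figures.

Intensity scales as (d₁/d₂)², so rate at 5.19 m:
395 × (1.31/5.19)² = 395 × 0.06371 = 25.17 mrem/h.
Stay time = 2.20 mrem ÷ 25.17 mrem/h = 0.08741 h.

0.0874 h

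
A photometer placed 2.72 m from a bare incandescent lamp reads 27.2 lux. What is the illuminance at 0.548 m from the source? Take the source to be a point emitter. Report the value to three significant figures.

By the inverse-square law, scaling from 2.72 m to 0.548 m:
(2.72/0.548)² = 24.64, so 27.2 × 24.64 = 670.2 lux.

670 lux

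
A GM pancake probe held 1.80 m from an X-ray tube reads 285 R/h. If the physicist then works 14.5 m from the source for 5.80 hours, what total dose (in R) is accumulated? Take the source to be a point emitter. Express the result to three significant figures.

25.5 R

Since intensity falls as 1/r², rate at 14.5 m:
(1.80/14.5)² = 0.01541, so 285 × 0.01541 = 4.392 R/h.
Dose = rate × time = 4.392 R/h × 5.800 h = 25.47 R.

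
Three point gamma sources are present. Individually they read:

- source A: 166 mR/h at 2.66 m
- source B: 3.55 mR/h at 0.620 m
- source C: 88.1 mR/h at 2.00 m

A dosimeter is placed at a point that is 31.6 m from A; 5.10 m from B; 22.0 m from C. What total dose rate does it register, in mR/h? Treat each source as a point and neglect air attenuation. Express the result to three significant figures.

By superposition, sum each source's inverse-square contribution:
A: 166 × (2.66/31.6)² = 1.176 mR/h
B: 3.55 × (0.620/5.10)² = 0.05247 mR/h
C: 88.1 × (2.00/22.0)² = 0.7281 mR/h
Total = 1.176 + 0.05247 + 0.7281 = 1.957 mR/h.

1.96 mR/h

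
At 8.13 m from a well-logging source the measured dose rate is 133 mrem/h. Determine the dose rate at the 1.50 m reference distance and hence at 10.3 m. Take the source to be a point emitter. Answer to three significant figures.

3910 mrem/h; 82.9 mrem/h

Since intensity falls as 1/r²,
At 1.50 m: (8.13/1.50)² = 29.38, so 133 × 29.38 = 3908 mrem/h
At 10.3 m: (1.50/10.3)² = 0.02121, so 3908 × 0.02121 = 82.89 mrem/h.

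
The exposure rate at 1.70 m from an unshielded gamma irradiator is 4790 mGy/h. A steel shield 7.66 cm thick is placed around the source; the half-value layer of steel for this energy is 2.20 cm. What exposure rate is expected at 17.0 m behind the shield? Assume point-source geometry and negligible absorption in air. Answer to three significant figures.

4.29 mGy/h

Distance alone: (1.70/17.0)² = 0.01000, so 4790 × 0.01000 = 47.90 mGy/h.
Shield: 7.66/2.20 = 3.482 half-value layers → attenuation 2^(−3.482) = 0.08950.
Combined: 47.90 × 0.08950 = 4.287 mGy/h.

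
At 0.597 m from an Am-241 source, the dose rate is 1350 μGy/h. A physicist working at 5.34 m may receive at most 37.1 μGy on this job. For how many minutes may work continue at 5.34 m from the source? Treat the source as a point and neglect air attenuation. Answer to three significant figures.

Using I₁d₁² = I₂d₂², rate at 5.34 m:
1350 × (0.597/5.34)² = 1350 × 0.01250 = 16.88 μGy/h.
Stay time = 37.1 μGy ÷ 16.88 μGy/h = 2.198 h = 131.9 min.

132 min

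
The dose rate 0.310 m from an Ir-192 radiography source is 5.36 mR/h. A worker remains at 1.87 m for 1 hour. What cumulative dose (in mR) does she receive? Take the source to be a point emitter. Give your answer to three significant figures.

Applying the 1/r² law, rate at 1.87 m:
(0.310/1.87)² = 0.02748, so 5.36 × 0.02748 = 0.1473 mR/h.
Dose = rate × time = 0.1473 mR/h × 1.000 h = 0.1473 mR.

0.147 mR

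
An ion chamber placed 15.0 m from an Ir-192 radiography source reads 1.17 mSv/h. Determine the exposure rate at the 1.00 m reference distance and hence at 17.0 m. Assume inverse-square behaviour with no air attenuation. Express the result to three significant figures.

263 mSv/h; 0.911 mSv/h

By the inverse-square law,
At 1.00 m: 1.17 × (15.0/1.00)² = 1.17 × 225.0 = 263.2 mSv/h
At 17.0 m: (1.00/17.0)² = 0.003460, so 263.2 × 0.003460 = 0.9107 mSv/h.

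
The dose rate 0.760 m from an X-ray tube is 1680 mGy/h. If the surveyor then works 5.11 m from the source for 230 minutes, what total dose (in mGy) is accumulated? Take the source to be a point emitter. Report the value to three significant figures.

Applying the 1/r² law, rate at 5.11 m:
(0.760/5.11)² = 0.02212, so 1680 × 0.02212 = 37.16 mGy/h.
Dose = rate × time = 37.16 mGy/h × 3.833 h = 142.4 mGy.

142 mGy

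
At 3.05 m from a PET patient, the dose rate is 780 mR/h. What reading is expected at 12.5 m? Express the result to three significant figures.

46.4 mR/h

Using I₁d₁² = I₂d₂², the rate at 12.5 m is
780 × (3.05/12.5)² = 780 × 0.05954 = 46.44 mR/h.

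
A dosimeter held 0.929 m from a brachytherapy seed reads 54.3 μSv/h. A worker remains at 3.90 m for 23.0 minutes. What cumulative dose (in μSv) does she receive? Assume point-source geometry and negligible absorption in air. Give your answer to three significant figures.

Using I₁d₁² = I₂d₂², rate at 3.90 m:
(0.929/3.90)² = 0.05674, so 54.3 × 0.05674 = 3.081 μSv/h.
Dose = rate × time = 3.081 μSv/h × 0.3833 h = 1.181 μSv.

1.18 μSv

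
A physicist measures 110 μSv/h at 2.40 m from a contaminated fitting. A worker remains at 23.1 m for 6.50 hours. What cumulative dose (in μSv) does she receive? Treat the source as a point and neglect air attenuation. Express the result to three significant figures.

Since intensity falls as 1/r², rate at 23.1 m:
110 × (2.40/23.1)² = 110 × 0.01079 = 1.187 μSv/h.
Dose = rate × time = 1.187 μSv/h × 6.500 h = 7.716 μSv.

7.72 μSv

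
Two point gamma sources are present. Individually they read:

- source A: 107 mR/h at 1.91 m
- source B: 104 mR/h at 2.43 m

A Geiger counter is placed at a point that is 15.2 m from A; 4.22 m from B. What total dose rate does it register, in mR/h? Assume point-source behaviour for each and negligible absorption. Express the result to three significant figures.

By superposition, sum each source's inverse-square contribution:
A: 107 × (1.91/15.2)² = 1.690 mR/h
B: 104 × (2.43/4.22)² = 34.48 mR/h
Total = 1.690 + 34.48 = 36.17 mR/h.

36.2 mR/h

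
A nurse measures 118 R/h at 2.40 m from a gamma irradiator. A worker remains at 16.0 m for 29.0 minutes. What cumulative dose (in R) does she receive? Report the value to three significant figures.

Since intensity falls as 1/r², rate at 16.0 m:
118 × (2.40/16.0)² = 118 × 0.02250 = 2.655 R/h.
Dose = rate × time = 2.655 R/h × 0.4833 h = 1.283 R.

1.28 R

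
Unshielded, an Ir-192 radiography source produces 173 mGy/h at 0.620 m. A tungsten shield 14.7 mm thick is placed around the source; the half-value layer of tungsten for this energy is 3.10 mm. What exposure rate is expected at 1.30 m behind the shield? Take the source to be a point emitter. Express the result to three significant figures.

Distance alone: (0.620/1.30)² = 0.2275, so 173 × 0.2275 = 39.36 mGy/h.
Shield: 14.7/3.10 = 4.742 half-value layers → attenuation 2^(−4.742) = 0.03737.
Combined: 39.36 × 0.03737 = 1.471 mGy/h.

1.47 mGy/h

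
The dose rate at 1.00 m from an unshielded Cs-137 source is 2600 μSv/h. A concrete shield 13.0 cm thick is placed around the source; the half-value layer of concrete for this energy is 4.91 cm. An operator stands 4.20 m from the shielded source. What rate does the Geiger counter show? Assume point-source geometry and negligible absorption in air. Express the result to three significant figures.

Distance alone: (1.00/4.20)² = 0.05669, so 2600 × 0.05669 = 147.4 μSv/h.
Shield: 13.0/4.91 = 2.648 half-value layers → attenuation 2^(−2.648) = 0.1595.
Combined: 147.4 × 0.1595 = 23.51 μSv/h.

23.5 μSv/h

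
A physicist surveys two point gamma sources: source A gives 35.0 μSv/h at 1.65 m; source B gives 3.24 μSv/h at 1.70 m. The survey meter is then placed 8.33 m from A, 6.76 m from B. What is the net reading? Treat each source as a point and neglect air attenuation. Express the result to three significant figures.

Each source contributes Iᵢ·(dᵢ/rᵢ)²; contributions add.
A: 35.0 × (1.65/8.33)² = 1.373 μSv/h
B: 3.24 × (1.70/6.76)² = 0.2049 μSv/h
Total = 1.373 + 0.2049 = 1.578 μSv/h.

1.58 μSv/h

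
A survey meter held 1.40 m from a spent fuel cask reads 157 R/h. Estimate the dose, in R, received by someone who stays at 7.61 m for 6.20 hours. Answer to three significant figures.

Applying the 1/r² law, rate at 7.61 m:
157 × (1.40/7.61)² = 157 × 0.03384 = 5.313 R/h.
Dose = rate × time = 5.313 R/h × 6.200 h = 32.94 R.

32.9 R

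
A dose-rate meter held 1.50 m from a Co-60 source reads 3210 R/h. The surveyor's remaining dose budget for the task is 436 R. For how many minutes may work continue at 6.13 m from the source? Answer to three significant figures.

136 min

Intensity scales as (d₁/d₂)², so rate at 6.13 m:
3210 × (1.50/6.13)² = 3210 × 0.05988 = 192.2 R/h.
Stay time = 436 R ÷ 192.2 R/h = 2.268 h = 136.1 min.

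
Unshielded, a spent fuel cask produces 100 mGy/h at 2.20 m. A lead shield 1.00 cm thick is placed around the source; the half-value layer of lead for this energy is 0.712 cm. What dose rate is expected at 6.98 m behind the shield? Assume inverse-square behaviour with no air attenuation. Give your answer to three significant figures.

Distance alone: (2.20/6.98)² = 0.09934, so 100 × 0.09934 = 9.934 mGy/h.
Shield: 1.00/0.712 = 1.404 half-value layers → attenuation 2^(−1.404) = 0.3779.
Combined: 9.934 × 0.3779 = 3.754 mGy/h.

3.75 mGy/h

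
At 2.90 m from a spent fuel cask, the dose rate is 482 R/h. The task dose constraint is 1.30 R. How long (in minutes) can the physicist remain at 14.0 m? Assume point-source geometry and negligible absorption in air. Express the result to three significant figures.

3.77 min

Intensity scales as (d₁/d₂)², so rate at 14.0 m:
482 × (2.90/14.0)² = 482 × 0.04291 = 20.68 R/h.
Stay time = 1.30 R ÷ 20.68 R/h = 0.06286 h = 3.772 min.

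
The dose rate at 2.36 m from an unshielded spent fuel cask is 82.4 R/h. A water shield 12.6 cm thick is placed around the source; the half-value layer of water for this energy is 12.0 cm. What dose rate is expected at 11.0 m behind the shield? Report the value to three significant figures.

1.83 R/h

Distance alone: (2.36/11.0)² = 0.04603, so 82.4 × 0.04603 = 3.793 R/h.
Shield: 12.6/12.0 = 1.050 half-value layers → attenuation 2^(−1.050) = 0.4830.
Combined: 3.793 × 0.4830 = 1.832 R/h.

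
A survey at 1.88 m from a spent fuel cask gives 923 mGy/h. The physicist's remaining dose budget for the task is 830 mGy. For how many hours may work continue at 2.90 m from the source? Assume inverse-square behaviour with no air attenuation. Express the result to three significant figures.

2.14 h

By the inverse-square law, rate at 2.90 m:
(1.88/2.90)² = 0.4203, so 923 × 0.4203 = 387.9 mGy/h.
Stay time = 830 mGy ÷ 387.9 mGy/h = 2.140 h.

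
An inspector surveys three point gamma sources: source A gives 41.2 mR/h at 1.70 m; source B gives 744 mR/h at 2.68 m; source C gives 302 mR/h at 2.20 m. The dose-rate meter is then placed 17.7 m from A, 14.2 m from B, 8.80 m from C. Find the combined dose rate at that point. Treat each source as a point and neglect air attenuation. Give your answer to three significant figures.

45.8 mR/h

By superposition, sum each source's inverse-square contribution:
A: 41.2 × (1.70/17.7)² = 0.3801 mR/h
B: 744 × (2.68/14.2)² = 26.50 mR/h
C: 302 × (2.20/8.80)² = 18.88 mR/h
Total = 0.3801 + 26.50 + 18.88 = 45.76 mR/h.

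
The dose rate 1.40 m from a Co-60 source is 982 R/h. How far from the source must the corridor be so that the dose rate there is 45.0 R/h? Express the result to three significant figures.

Intensity scales as (d₁/d₂)², so d₂ = d₁·√(I₁/I₂).
I₁/I₂ = 982/45.0 = 21.82, so d₂ = 1.40 × √21.82 = 6.540 m.

6.54 m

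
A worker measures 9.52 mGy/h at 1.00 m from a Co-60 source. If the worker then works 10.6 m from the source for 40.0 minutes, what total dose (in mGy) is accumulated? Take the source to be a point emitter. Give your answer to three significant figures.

0.0565 mGy

By the inverse-square law, rate at 10.6 m:
9.52 × (1.00/10.6)² = 9.52 × 0.008900 = 0.08473 mGy/h.
Dose = rate × time = 0.08473 mGy/h × 0.6667 h = 0.05649 mGy.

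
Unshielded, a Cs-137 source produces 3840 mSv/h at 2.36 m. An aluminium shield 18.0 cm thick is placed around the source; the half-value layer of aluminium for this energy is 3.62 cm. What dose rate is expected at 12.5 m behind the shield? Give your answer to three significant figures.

4.36 mSv/h

Distance alone: (2.36/12.5)² = 0.03565, so 3840 × 0.03565 = 136.9 mSv/h.
Shield: 18.0/3.62 = 4.972 half-value layers → attenuation 2^(−4.972) = 0.03186.
Combined: 136.9 × 0.03186 = 4.362 mSv/h.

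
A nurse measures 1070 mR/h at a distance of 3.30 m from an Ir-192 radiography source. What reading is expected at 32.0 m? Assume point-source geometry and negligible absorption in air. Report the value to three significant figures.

11.4 mR/h

Using I₁d₁² = I₂d₂², the rate at 32.0 m is
(3.30/32.0)² = 0.01063, so 1070 × 0.01063 = 11.37 mR/h.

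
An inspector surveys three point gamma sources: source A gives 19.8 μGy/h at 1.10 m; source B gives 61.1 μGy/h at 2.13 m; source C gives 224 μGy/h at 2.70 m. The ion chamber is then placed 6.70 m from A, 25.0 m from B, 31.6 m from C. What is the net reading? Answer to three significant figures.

By superposition, sum each source's inverse-square contribution:
A: 19.8 × (1.10/6.70)² = 0.5337 μGy/h
B: 61.1 × (2.13/25.0)² = 0.4435 μGy/h
C: 224 × (2.70/31.6)² = 1.635 μGy/h
Total = 0.5337 + 0.4435 + 1.635 = 2.612 μGy/h.

2.61 μGy/h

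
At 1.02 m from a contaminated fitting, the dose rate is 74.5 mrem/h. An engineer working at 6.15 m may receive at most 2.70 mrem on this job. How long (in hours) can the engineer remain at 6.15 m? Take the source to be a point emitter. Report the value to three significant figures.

Applying the 1/r² law, rate at 6.15 m:
74.5 × (1.02/6.15)² = 74.5 × 0.02751 = 2.049 mrem/h.
Stay time = 2.70 mrem ÷ 2.049 mrem/h = 1.318 h.

1.32 h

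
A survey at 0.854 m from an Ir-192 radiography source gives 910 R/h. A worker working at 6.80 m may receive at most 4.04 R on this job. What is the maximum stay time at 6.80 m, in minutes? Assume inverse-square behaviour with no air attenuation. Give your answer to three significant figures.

16.9 min

Since intensity falls as 1/r², rate at 6.80 m:
(0.854/6.80)² = 0.01577, so 910 × 0.01577 = 14.35 R/h.
Stay time = 4.04 R ÷ 14.35 R/h = 0.2815 h = 16.89 min.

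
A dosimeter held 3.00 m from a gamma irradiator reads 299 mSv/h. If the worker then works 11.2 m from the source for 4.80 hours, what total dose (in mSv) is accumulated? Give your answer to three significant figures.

103 mSv

Using I₁d₁² = I₂d₂², rate at 11.2 m:
(3.00/11.2)² = 0.07175, so 299 × 0.07175 = 21.45 mSv/h.
Dose = rate × time = 21.45 mSv/h × 4.800 h = 103.0 mSv.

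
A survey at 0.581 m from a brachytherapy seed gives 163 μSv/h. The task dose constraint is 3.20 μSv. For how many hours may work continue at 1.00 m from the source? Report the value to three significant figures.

0.0582 h

Using I₁d₁² = I₂d₂², rate at 1.00 m:
(0.581/1.00)² = 0.3376, so 163 × 0.3376 = 55.03 μSv/h.
Stay time = 3.20 μSv ÷ 55.03 μSv/h = 0.05815 h.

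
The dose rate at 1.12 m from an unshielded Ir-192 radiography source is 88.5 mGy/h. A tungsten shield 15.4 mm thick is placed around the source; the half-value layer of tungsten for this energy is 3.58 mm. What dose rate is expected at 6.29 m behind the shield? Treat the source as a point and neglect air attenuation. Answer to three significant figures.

0.142 mGy/h

Distance alone: 88.5 × (1.12/6.29)² = 88.5 × 0.03171 = 2.806 mGy/h.
Shield: 15.4/3.58 = 4.302 half-value layers → attenuation 2^(−4.302) = 0.05070.
Combined: 2.806 × 0.05070 = 0.1423 mGy/h.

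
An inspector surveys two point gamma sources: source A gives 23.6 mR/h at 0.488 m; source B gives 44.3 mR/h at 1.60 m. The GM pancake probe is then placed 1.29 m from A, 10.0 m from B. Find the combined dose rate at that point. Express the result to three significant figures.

By superposition, sum each source's inverse-square contribution:
A: 23.6 × (0.488/1.29)² = 3.377 mR/h
B: 44.3 × (1.60/10.0)² = 1.134 mR/h
Total = 3.377 + 1.134 = 4.511 mR/h.

4.51 mR/h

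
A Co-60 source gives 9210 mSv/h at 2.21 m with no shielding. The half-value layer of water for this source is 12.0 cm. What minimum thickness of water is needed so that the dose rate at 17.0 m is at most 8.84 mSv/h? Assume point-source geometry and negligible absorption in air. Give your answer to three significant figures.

49.7 cm

At 17.0 m, distance alone gives 9210 × (2.21/17.0)² = 9210 × 0.01690 = 155.6 mSv/h.
Further attenuation needed: 155.6/8.84 = 17.60.
n = log₂(17.60) = 4.138 half-value layers.
Thickness = 4.138 × 12.0 cm = 49.66 cm.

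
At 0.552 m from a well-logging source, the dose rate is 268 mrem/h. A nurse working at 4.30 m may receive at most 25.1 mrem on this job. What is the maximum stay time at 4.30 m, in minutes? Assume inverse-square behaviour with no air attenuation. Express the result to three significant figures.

341 min

Using I₁d₁² = I₂d₂², rate at 4.30 m:
268 × (0.552/4.30)² = 268 × 0.01648 = 4.417 mrem/h.
Stay time = 25.1 mrem ÷ 4.417 mrem/h = 5.683 h = 341.0 min.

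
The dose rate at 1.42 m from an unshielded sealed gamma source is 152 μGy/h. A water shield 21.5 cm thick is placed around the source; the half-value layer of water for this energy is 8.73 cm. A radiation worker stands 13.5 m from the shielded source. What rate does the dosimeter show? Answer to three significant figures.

Distance alone: (1.42/13.5)² = 0.01106, so 152 × 0.01106 = 1.681 μGy/h.
Shield: 21.5/8.73 = 2.463 half-value layers → attenuation 2^(−2.463) = 0.1814.
Combined: 1.681 × 0.1814 = 0.3049 μGy/h.

0.305 μGy/h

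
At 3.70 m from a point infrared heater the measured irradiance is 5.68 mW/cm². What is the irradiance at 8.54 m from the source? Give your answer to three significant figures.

Applying the 1/r² law, scaling from 3.70 m to 8.54 m:
5.68 × (3.70/8.54)² = 5.68 × 0.1877 = 1.066 mW/cm².

1.07 mW/cm²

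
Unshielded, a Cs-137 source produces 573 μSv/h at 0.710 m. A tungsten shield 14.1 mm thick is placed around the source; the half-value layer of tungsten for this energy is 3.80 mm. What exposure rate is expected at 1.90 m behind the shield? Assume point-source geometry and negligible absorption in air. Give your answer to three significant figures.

Distance alone: (0.710/1.90)² = 0.1396, so 573 × 0.1396 = 79.99 μSv/h.
Shield: 14.1/3.80 = 3.711 half-value layers → attenuation 2^(−3.711) = 0.07636.
Combined: 79.99 × 0.07636 = 6.108 μSv/h.

6.11 μSv/h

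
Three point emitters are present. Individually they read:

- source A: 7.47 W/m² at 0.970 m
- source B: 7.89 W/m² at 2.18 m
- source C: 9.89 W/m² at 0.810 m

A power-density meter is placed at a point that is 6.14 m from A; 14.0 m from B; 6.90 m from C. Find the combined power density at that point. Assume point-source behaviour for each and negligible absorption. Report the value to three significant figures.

Each source contributes Iᵢ·(dᵢ/rᵢ)²; contributions add.
A: 7.47 × (0.970/6.14)² = 0.1864 W/m²
B: 7.89 × (2.18/14.0)² = 0.1913 W/m²
C: 9.89 × (0.810/6.90)² = 0.1363 W/m²
Total = 0.1864 + 0.1913 + 0.1363 = 0.5140 W/m².

0.514 W/m²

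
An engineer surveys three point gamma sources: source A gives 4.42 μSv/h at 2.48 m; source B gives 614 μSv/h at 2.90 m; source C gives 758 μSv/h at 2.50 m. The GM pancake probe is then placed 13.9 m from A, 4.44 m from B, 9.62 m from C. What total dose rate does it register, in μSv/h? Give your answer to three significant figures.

313 μSv/h

Each source contributes Iᵢ·(dᵢ/rᵢ)²; contributions add.
A: 4.42 × (2.48/13.9)² = 0.1407 μSv/h
B: 614 × (2.90/4.44)² = 261.9 μSv/h
C: 758 × (2.50/9.62)² = 51.19 μSv/h
Total = 0.1407 + 261.9 + 51.19 = 313.2 μSv/h.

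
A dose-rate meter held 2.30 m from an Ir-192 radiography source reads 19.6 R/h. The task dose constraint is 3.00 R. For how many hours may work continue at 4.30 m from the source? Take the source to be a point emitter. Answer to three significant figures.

0.535 h

Applying the 1/r² law, rate at 4.30 m:
19.6 × (2.30/4.30)² = 19.6 × 0.2861 = 5.608 R/h.
Stay time = 3.00 R ÷ 5.608 R/h = 0.5350 h.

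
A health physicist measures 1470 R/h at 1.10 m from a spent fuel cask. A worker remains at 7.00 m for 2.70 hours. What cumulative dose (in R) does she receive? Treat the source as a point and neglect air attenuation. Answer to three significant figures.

98.0 R

Since intensity falls as 1/r², rate at 7.00 m:
(1.10/7.00)² = 0.02469, so 1470 × 0.02469 = 36.29 R/h.
Dose = rate × time = 36.29 R/h × 2.700 h = 97.98 R.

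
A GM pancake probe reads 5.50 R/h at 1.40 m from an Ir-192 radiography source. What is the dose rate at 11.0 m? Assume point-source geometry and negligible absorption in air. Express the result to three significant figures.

0.0891 R/h

Since intensity falls as 1/r², the rate at 11.0 m is
5.50 × (1.40/11.0)² = 5.50 × 0.01620 = 0.08910 R/h.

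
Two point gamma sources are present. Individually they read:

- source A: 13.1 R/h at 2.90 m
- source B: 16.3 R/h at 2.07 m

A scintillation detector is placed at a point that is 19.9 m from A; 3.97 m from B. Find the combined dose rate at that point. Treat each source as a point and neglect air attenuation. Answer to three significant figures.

4.71 R/h

By superposition, sum each source's inverse-square contribution:
A: 13.1 × (2.90/19.9)² = 0.2782 R/h
B: 16.3 × (2.07/3.97)² = 4.431 R/h
Total = 0.2782 + 4.431 = 4.709 R/h.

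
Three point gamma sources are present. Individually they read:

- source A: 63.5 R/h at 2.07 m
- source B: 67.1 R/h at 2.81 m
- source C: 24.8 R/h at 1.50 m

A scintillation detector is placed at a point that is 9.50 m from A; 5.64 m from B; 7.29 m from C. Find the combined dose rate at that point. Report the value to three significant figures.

Each source contributes Iᵢ·(dᵢ/rᵢ)²; contributions add.
A: 63.5 × (2.07/9.50)² = 3.015 R/h
B: 67.1 × (2.81/5.64)² = 16.66 R/h
C: 24.8 × (1.50/7.29)² = 1.050 R/h
Total = 3.015 + 16.66 + 1.050 = 20.73 R/h.

20.7 R/h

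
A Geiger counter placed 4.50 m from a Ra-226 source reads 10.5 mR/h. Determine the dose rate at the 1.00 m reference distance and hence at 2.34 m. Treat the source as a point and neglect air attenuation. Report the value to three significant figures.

213 mR/h; 38.8 mR/h

Applying the 1/r² law,
At 1.00 m: (4.50/1.00)² = 20.25, so 10.5 × 20.25 = 212.6 mR/h
At 2.34 m: (1.00/2.34)² = 0.1826, so 212.6 × 0.1826 = 38.82 mR/h.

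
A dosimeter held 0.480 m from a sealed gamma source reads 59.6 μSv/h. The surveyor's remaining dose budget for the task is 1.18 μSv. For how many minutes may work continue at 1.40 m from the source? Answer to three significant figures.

By the inverse-square law, rate at 1.40 m:
(0.480/1.40)² = 0.1176, so 59.6 × 0.1176 = 7.009 μSv/h.
Stay time = 1.18 μSv ÷ 7.009 μSv/h = 0.1684 h = 10.10 min.

10.1 min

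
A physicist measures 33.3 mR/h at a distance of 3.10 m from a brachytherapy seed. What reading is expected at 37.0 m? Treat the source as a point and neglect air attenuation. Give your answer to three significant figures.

Intensity scales as (d₁/d₂)², so the rate at 37.0 m is
33.3 × (3.10/37.0)² = 33.3 × 0.007020 = 0.2338 mR/h.

0.234 mR/h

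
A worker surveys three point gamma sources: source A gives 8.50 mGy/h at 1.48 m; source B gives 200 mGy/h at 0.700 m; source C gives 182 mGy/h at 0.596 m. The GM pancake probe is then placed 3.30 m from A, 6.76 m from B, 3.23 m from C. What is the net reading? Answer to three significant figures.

Each source contributes Iᵢ·(dᵢ/rᵢ)²; contributions add.
A: 8.50 × (1.48/3.30)² = 1.710 mGy/h
B: 200 × (0.700/6.76)² = 2.145 mGy/h
C: 182 × (0.596/3.23)² = 6.197 mGy/h
Total = 1.710 + 2.145 + 6.197 = 10.05 mGy/h.

10.1 mGy/h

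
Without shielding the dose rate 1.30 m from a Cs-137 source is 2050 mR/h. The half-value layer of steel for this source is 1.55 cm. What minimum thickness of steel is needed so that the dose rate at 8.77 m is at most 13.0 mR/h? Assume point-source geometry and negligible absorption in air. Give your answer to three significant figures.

At 8.77 m, distance alone gives (1.30/8.77)² = 0.02197, so 2050 × 0.02197 = 45.04 mR/h.
Further attenuation needed: 45.04/13.0 = 3.465.
n = log₂(3.465) = 1.793 half-value layers.
Thickness = 1.793 × 1.55 cm = 2.779 cm.

2.78 cm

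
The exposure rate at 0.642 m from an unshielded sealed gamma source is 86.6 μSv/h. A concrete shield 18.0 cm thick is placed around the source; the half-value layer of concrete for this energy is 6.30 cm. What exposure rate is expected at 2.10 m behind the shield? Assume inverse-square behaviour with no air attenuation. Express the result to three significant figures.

1.12 μSv/h

Distance alone: 86.6 × (0.642/2.10)² = 86.6 × 0.09346 = 8.094 μSv/h.
Shield: 18.0/6.30 = 2.857 half-value layers → attenuation 2^(−2.857) = 0.1380.
Combined: 8.094 × 0.1380 = 1.117 μSv/h.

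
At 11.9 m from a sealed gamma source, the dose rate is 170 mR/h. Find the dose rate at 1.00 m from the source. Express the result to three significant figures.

24100 mR/h

Intensity scales as (d₁/d₂)², so the rate at 1.00 m is
(11.9/1.00)² = 141.6, so 170 × 141.6 = 24070 mR/h.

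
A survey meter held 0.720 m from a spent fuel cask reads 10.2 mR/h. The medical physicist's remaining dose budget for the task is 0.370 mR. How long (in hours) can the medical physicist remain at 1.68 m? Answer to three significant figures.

By the inverse-square law, rate at 1.68 m:
(0.720/1.68)² = 0.1837, so 10.2 × 0.1837 = 1.874 mR/h.
Stay time = 0.370 mR ÷ 1.874 mR/h = 0.1974 h.

0.197 h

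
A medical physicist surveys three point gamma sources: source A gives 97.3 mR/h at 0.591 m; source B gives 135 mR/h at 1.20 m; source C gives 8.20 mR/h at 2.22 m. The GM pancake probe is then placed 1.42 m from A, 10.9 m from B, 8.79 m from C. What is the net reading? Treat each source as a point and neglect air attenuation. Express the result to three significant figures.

19.0 mR/h

By superposition, sum each source's inverse-square contribution:
A: 97.3 × (0.591/1.42)² = 16.85 mR/h
B: 135 × (1.20/10.9)² = 1.636 mR/h
C: 8.20 × (2.22/8.79)² = 0.5230 mR/h
Total = 16.85 + 1.636 + 0.5230 = 19.01 mR/h.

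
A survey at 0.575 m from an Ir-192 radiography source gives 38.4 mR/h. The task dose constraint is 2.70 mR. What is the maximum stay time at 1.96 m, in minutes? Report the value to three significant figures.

49.0 min

Using I₁d₁² = I₂d₂², rate at 1.96 m:
(0.575/1.96)² = 0.08606, so 38.4 × 0.08606 = 3.305 mR/h.
Stay time = 2.70 mR ÷ 3.305 mR/h = 0.8169 h = 49.01 min.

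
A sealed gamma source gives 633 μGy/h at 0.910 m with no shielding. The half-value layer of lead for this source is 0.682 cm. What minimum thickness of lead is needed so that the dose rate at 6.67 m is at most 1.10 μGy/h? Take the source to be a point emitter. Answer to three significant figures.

2.33 cm

At 6.67 m, distance alone gives 633 × (0.910/6.67)² = 633 × 0.01861 = 11.78 μGy/h.
Further attenuation needed: 11.78/1.10 = 10.71.
n = log₂(10.71) = 3.421 half-value layers.
Thickness = 3.421 × 0.682 cm = 2.333 cm.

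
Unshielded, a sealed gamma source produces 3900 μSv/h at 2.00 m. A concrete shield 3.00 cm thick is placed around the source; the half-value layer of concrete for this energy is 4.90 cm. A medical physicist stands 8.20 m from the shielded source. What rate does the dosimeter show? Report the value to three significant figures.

152 μSv/h

Distance alone: 3900 × (2.00/8.20)² = 3900 × 0.05949 = 232.0 μSv/h.
Shield: 3.00/4.90 = 0.6122 half-value layers → attenuation 2^(−0.6122) = 0.6542.
Combined: 232.0 × 0.6542 = 151.8 μSv/h.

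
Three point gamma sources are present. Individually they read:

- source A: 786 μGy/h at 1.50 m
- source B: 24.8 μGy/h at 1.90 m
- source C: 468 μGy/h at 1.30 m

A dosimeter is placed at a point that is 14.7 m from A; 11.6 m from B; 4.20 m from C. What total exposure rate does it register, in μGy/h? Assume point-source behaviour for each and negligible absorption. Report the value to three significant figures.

53.7 μGy/h

Each source contributes Iᵢ·(dᵢ/rᵢ)²; contributions add.
A: 786 × (1.50/14.7)² = 8.184 μGy/h
B: 24.8 × (1.90/11.6)² = 0.6653 μGy/h
C: 468 × (1.30/4.20)² = 44.84 μGy/h
Total = 8.184 + 0.6653 + 44.84 = 53.69 μGy/h.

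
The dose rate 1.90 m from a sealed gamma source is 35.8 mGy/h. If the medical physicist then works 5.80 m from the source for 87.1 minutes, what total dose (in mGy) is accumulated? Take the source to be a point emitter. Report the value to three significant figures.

Intensity scales as (d₁/d₂)², so rate at 5.80 m:
(1.90/5.80)² = 0.1073, so 35.8 × 0.1073 = 3.841 mGy/h.
Dose = rate × time = 3.841 mGy/h × 1.452 h = 5.577 mGy.

5.58 mGy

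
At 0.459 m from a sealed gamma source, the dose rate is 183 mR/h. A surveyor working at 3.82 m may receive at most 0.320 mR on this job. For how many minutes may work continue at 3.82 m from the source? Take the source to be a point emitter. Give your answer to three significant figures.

By the inverse-square law, rate at 3.82 m:
(0.459/3.82)² = 0.01444, so 183 × 0.01444 = 2.643 mR/h.
Stay time = 0.320 mR ÷ 2.643 mR/h = 0.1211 h = 7.266 min.

7.27 min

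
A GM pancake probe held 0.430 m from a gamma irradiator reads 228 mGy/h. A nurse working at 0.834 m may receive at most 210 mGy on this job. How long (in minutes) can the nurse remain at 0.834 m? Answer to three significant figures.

Applying the 1/r² law, rate at 0.834 m:
228 × (0.430/0.834)² = 228 × 0.2658 = 60.60 mGy/h.
Stay time = 210 mGy ÷ 60.60 mGy/h = 3.465 h = 207.9 min.

208 min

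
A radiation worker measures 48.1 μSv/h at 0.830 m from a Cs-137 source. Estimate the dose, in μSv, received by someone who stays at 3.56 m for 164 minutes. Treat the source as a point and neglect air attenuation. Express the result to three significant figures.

7.15 μSv

By the inverse-square law, rate at 3.56 m:
48.1 × (0.830/3.56)² = 48.1 × 0.05436 = 2.615 μSv/h.
Dose = rate × time = 2.615 μSv/h × 2.733 h = 7.147 μSv.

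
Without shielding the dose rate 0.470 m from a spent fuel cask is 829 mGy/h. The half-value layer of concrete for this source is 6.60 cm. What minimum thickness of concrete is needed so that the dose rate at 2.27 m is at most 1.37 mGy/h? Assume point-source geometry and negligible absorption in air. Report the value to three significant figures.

At 2.27 m, distance alone gives 829 × (0.470/2.27)² = 829 × 0.04287 = 35.54 mGy/h.
Further attenuation needed: 35.54/1.37 = 25.94.
n = log₂(25.94) = 4.697 half-value layers.
Thickness = 4.697 × 6.60 cm = 31.00 cm.

31.0 cm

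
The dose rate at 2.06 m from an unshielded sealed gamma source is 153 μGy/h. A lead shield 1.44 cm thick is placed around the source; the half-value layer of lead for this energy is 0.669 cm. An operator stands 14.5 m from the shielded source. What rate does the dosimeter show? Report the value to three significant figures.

0.695 μGy/h

Distance alone: (2.06/14.5)² = 0.02018, so 153 × 0.02018 = 3.088 μGy/h.
Shield: 1.44/0.669 = 2.152 half-value layers → attenuation 2^(−2.152) = 0.2250.
Combined: 3.088 × 0.2250 = 0.6948 μGy/h.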